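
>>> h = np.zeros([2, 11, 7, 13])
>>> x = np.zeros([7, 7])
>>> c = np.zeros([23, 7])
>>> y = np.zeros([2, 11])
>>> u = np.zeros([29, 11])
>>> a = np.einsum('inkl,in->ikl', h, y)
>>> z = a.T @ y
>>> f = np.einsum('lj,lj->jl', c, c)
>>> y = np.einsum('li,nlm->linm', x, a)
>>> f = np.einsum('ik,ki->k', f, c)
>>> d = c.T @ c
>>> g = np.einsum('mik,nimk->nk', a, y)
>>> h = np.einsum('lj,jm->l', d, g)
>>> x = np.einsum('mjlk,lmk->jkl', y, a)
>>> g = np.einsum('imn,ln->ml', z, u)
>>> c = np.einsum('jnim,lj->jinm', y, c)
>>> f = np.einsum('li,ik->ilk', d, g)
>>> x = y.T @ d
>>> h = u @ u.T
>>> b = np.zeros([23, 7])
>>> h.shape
(29, 29)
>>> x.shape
(13, 2, 7, 7)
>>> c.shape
(7, 2, 7, 13)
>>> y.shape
(7, 7, 2, 13)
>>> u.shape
(29, 11)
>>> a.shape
(2, 7, 13)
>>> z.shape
(13, 7, 11)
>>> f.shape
(7, 7, 29)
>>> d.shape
(7, 7)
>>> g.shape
(7, 29)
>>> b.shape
(23, 7)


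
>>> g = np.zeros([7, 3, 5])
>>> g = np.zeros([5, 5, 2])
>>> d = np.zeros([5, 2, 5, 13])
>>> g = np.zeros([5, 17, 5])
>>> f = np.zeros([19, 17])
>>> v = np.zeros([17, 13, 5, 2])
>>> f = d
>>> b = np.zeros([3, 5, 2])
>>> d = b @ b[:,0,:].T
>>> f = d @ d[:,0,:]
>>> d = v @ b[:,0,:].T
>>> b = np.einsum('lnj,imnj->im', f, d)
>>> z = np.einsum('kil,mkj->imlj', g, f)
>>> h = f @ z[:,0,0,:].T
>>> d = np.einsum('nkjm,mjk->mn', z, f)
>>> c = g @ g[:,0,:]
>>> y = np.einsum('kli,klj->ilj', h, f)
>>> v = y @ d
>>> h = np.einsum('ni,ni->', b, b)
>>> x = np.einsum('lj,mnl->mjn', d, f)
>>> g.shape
(5, 17, 5)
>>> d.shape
(3, 17)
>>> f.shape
(3, 5, 3)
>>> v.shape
(17, 5, 17)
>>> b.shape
(17, 13)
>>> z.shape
(17, 3, 5, 3)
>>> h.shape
()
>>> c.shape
(5, 17, 5)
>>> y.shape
(17, 5, 3)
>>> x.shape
(3, 17, 5)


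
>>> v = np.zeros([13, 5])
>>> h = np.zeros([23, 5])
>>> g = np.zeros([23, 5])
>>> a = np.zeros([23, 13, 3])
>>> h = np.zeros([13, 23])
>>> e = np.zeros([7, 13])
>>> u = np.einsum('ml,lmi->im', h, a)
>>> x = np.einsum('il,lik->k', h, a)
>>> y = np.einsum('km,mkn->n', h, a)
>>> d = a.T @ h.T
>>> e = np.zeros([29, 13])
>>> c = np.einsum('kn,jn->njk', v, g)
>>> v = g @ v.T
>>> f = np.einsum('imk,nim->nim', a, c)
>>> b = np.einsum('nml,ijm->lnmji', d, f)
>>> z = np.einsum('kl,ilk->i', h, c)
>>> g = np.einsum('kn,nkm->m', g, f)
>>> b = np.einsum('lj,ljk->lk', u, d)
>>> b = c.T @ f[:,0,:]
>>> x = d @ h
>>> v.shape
(23, 13)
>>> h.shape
(13, 23)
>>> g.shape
(13,)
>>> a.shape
(23, 13, 3)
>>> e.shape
(29, 13)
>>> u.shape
(3, 13)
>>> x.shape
(3, 13, 23)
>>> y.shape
(3,)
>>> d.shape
(3, 13, 13)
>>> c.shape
(5, 23, 13)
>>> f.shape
(5, 23, 13)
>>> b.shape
(13, 23, 13)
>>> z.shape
(5,)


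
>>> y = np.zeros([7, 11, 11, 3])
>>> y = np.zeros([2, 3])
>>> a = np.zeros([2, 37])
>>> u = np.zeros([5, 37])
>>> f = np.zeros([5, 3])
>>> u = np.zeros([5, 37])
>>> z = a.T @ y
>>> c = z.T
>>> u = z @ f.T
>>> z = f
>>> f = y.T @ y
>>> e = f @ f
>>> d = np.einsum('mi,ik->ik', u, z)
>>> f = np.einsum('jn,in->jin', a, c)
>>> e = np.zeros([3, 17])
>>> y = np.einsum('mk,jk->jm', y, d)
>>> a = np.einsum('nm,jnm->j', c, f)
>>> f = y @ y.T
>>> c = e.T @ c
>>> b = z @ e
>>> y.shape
(5, 2)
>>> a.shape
(2,)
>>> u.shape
(37, 5)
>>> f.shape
(5, 5)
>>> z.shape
(5, 3)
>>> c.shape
(17, 37)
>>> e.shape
(3, 17)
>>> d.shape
(5, 3)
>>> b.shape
(5, 17)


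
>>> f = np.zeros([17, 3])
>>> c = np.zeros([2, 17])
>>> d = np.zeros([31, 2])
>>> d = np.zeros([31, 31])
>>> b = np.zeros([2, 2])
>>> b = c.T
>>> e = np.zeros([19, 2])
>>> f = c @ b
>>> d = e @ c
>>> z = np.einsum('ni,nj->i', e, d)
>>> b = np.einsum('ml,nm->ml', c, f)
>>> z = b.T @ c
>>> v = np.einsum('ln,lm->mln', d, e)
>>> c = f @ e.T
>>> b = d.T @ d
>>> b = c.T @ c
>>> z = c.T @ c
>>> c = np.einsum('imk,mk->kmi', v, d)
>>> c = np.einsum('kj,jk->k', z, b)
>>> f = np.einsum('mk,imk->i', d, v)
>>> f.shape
(2,)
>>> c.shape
(19,)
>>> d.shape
(19, 17)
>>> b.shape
(19, 19)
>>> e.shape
(19, 2)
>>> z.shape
(19, 19)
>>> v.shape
(2, 19, 17)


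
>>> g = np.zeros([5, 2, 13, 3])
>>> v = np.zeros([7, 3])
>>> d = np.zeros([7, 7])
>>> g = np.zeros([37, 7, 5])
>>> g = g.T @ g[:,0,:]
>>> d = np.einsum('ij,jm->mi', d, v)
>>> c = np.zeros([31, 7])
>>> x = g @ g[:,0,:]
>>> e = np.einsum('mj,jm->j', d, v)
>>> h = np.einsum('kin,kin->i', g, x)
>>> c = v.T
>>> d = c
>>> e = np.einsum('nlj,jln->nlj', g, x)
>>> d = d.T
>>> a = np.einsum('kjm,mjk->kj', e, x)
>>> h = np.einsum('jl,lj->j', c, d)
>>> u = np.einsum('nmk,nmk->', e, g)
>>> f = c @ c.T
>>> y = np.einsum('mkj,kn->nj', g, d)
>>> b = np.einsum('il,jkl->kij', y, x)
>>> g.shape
(5, 7, 5)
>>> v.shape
(7, 3)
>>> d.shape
(7, 3)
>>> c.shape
(3, 7)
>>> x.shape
(5, 7, 5)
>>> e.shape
(5, 7, 5)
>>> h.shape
(3,)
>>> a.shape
(5, 7)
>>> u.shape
()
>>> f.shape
(3, 3)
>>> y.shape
(3, 5)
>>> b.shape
(7, 3, 5)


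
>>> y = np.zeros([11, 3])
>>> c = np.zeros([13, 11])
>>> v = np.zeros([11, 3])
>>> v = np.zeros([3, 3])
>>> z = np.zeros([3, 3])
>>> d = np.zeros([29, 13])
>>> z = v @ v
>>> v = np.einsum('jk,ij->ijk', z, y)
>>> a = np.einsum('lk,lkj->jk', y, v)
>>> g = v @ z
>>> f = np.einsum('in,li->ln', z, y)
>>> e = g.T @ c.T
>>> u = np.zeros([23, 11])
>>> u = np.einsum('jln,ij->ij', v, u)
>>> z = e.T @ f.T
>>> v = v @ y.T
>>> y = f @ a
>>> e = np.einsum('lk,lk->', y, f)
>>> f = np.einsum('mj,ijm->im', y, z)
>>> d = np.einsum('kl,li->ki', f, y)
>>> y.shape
(11, 3)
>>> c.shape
(13, 11)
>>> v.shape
(11, 3, 11)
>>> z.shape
(13, 3, 11)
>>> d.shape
(13, 3)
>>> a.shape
(3, 3)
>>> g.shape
(11, 3, 3)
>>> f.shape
(13, 11)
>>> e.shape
()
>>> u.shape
(23, 11)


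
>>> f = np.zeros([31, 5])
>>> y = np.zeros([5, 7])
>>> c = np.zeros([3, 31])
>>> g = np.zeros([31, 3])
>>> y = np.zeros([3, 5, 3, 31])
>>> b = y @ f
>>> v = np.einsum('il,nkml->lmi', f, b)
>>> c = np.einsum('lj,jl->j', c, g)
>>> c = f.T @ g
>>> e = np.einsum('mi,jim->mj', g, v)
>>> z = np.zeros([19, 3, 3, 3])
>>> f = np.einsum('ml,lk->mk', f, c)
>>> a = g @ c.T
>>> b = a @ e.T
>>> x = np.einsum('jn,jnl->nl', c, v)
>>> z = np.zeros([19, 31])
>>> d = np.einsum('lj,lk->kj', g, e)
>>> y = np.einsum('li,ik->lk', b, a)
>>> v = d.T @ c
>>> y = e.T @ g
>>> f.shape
(31, 3)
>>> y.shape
(5, 3)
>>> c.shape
(5, 3)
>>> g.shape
(31, 3)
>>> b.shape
(31, 31)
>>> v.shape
(3, 3)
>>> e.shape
(31, 5)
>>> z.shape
(19, 31)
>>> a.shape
(31, 5)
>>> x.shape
(3, 31)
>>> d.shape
(5, 3)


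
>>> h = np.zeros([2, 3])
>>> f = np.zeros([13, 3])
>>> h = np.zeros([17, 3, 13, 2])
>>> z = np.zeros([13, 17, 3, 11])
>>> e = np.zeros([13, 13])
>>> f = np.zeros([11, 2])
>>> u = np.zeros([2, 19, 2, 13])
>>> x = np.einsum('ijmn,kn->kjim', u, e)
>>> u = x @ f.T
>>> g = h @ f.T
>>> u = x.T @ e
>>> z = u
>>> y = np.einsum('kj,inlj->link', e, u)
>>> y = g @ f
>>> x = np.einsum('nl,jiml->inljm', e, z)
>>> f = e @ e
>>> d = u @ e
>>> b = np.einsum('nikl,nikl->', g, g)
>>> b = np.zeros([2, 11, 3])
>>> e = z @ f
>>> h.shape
(17, 3, 13, 2)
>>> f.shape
(13, 13)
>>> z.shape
(2, 2, 19, 13)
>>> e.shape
(2, 2, 19, 13)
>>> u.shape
(2, 2, 19, 13)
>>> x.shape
(2, 13, 13, 2, 19)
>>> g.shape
(17, 3, 13, 11)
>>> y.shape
(17, 3, 13, 2)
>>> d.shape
(2, 2, 19, 13)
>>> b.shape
(2, 11, 3)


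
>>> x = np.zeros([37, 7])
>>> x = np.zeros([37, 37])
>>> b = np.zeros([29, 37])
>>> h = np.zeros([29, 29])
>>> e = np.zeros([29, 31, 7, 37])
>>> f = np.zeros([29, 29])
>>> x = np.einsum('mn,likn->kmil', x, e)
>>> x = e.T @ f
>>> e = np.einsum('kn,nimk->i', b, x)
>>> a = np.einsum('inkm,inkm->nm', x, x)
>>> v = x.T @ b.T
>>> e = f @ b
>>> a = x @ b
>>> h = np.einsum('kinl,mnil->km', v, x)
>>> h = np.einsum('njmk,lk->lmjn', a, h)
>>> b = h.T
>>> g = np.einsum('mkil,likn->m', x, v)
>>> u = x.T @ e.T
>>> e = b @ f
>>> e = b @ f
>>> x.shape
(37, 7, 31, 29)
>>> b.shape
(37, 7, 31, 29)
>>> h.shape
(29, 31, 7, 37)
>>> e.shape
(37, 7, 31, 29)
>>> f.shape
(29, 29)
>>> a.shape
(37, 7, 31, 37)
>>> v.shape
(29, 31, 7, 29)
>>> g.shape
(37,)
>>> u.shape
(29, 31, 7, 29)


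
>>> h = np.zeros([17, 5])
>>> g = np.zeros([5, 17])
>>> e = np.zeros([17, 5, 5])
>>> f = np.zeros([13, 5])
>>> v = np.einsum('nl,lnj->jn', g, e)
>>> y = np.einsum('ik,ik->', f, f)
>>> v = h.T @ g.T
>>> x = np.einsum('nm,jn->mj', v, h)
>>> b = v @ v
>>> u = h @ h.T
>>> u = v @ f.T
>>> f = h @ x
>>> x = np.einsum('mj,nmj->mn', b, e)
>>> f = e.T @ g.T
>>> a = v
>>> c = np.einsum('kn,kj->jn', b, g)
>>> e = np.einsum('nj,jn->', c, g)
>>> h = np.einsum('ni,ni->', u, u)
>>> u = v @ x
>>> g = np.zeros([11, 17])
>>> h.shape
()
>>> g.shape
(11, 17)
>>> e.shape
()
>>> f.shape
(5, 5, 5)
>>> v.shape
(5, 5)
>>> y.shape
()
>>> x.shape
(5, 17)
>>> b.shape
(5, 5)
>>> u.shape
(5, 17)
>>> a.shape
(5, 5)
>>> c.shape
(17, 5)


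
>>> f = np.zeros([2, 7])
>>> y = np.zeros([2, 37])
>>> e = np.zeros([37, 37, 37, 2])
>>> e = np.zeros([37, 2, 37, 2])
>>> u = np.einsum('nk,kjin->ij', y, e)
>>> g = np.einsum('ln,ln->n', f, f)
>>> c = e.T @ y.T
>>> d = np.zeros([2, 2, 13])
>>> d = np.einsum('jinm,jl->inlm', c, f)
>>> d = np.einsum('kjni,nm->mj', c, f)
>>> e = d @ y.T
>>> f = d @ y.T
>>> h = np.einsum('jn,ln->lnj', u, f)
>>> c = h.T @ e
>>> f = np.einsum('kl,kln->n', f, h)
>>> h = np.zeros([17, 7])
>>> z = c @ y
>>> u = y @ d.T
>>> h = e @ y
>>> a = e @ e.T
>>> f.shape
(37,)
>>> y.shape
(2, 37)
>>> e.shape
(7, 2)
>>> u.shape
(2, 7)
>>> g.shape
(7,)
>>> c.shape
(37, 2, 2)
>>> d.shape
(7, 37)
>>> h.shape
(7, 37)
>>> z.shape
(37, 2, 37)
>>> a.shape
(7, 7)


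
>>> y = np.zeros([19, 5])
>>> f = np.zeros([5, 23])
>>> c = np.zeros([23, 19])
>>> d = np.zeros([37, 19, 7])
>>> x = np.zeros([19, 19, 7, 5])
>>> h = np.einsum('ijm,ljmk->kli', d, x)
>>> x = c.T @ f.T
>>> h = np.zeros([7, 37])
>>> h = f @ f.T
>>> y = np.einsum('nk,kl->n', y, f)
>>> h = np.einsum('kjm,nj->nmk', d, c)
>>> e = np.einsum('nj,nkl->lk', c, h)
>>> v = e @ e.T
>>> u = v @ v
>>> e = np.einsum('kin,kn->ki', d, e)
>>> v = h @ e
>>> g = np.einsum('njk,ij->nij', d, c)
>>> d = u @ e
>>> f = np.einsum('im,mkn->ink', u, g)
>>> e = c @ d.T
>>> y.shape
(19,)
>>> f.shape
(37, 19, 23)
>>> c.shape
(23, 19)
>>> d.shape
(37, 19)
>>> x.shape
(19, 5)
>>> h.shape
(23, 7, 37)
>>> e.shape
(23, 37)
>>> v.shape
(23, 7, 19)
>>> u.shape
(37, 37)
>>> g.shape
(37, 23, 19)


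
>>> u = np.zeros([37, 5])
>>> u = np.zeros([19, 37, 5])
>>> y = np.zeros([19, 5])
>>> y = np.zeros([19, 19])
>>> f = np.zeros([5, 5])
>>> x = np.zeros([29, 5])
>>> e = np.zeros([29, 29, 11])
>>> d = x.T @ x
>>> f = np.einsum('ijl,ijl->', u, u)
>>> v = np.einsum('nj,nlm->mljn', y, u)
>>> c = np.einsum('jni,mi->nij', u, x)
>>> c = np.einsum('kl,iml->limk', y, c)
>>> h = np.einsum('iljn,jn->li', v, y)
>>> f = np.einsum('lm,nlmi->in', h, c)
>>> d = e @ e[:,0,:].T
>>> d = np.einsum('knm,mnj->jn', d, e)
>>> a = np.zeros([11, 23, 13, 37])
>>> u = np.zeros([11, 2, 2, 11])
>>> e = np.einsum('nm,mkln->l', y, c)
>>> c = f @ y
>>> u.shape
(11, 2, 2, 11)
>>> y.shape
(19, 19)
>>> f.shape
(19, 19)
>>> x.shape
(29, 5)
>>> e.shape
(5,)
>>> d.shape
(11, 29)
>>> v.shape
(5, 37, 19, 19)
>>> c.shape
(19, 19)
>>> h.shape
(37, 5)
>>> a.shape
(11, 23, 13, 37)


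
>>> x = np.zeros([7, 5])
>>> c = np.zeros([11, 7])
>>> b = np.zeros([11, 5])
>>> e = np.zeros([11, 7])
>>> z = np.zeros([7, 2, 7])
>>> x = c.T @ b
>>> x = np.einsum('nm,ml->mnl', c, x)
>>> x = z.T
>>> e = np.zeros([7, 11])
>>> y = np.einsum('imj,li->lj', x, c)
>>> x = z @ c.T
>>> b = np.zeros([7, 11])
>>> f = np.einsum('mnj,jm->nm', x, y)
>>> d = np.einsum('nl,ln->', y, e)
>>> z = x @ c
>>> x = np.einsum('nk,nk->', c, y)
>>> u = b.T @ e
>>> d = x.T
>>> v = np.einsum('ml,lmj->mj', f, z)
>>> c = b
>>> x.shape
()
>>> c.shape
(7, 11)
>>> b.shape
(7, 11)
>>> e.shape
(7, 11)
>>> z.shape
(7, 2, 7)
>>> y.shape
(11, 7)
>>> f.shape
(2, 7)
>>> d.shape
()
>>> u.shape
(11, 11)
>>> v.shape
(2, 7)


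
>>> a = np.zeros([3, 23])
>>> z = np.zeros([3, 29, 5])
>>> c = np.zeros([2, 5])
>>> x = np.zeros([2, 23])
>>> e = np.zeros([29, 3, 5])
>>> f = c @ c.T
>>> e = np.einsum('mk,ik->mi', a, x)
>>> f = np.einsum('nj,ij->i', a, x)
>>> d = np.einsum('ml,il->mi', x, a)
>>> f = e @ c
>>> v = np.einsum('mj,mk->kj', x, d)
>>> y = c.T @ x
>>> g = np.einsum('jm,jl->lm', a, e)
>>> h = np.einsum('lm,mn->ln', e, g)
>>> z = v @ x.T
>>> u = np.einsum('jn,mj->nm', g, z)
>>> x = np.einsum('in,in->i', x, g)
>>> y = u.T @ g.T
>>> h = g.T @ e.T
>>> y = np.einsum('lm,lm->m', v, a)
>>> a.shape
(3, 23)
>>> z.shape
(3, 2)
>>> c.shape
(2, 5)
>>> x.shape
(2,)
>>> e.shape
(3, 2)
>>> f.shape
(3, 5)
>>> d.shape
(2, 3)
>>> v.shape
(3, 23)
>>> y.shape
(23,)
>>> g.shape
(2, 23)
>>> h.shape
(23, 3)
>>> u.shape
(23, 3)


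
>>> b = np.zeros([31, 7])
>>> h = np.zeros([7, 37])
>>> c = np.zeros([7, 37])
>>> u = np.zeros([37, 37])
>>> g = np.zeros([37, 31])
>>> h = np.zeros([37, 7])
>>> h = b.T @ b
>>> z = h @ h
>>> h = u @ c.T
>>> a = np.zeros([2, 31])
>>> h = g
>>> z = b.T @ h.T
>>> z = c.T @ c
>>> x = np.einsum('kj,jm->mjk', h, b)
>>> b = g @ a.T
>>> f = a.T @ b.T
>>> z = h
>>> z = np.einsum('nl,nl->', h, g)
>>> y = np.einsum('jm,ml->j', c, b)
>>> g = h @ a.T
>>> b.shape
(37, 2)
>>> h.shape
(37, 31)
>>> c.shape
(7, 37)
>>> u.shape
(37, 37)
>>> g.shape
(37, 2)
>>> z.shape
()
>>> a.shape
(2, 31)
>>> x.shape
(7, 31, 37)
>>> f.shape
(31, 37)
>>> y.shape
(7,)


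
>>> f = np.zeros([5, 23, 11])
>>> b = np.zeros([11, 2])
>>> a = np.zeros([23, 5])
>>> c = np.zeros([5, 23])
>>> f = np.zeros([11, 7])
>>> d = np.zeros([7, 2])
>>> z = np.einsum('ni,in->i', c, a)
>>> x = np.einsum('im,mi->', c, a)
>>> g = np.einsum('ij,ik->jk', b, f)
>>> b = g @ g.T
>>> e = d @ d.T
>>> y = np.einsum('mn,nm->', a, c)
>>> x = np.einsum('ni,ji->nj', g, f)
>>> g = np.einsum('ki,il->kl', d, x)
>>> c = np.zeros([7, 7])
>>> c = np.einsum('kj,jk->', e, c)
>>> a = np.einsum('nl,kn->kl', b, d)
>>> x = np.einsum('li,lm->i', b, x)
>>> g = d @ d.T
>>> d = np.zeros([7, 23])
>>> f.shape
(11, 7)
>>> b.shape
(2, 2)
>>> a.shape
(7, 2)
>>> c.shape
()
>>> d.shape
(7, 23)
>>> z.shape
(23,)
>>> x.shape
(2,)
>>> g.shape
(7, 7)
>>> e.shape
(7, 7)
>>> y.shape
()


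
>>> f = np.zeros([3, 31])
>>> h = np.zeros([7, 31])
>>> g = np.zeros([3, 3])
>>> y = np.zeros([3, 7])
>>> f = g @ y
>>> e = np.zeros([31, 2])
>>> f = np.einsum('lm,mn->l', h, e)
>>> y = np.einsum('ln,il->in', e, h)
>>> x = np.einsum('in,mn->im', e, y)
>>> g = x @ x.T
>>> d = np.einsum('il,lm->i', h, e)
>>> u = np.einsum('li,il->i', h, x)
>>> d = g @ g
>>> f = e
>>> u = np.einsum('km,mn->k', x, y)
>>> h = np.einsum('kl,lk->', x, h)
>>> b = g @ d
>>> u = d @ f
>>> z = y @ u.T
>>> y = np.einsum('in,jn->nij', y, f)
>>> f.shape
(31, 2)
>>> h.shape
()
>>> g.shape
(31, 31)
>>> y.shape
(2, 7, 31)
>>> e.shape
(31, 2)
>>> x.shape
(31, 7)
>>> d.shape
(31, 31)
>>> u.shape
(31, 2)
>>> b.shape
(31, 31)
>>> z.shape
(7, 31)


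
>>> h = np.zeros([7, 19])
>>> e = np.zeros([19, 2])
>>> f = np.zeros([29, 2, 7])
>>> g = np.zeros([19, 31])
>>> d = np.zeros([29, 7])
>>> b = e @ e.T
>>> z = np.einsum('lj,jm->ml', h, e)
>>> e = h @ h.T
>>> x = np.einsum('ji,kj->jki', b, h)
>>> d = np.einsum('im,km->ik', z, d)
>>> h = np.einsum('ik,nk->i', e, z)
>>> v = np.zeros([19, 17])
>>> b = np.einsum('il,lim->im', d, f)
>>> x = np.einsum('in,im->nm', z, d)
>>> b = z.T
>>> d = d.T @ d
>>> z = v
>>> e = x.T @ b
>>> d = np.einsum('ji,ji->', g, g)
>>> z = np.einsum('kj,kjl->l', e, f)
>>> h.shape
(7,)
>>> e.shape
(29, 2)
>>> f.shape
(29, 2, 7)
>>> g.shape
(19, 31)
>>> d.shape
()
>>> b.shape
(7, 2)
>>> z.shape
(7,)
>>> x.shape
(7, 29)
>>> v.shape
(19, 17)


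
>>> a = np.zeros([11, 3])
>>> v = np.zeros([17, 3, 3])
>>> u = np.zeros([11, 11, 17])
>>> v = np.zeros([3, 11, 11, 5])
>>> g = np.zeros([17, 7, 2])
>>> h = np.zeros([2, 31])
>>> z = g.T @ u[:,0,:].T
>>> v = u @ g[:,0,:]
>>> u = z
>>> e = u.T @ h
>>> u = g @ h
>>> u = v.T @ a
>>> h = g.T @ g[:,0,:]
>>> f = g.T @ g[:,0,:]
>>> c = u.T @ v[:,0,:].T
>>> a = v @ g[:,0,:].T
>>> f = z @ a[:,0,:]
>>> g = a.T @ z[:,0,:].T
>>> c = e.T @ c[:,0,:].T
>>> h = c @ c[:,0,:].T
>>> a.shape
(11, 11, 17)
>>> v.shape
(11, 11, 2)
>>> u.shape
(2, 11, 3)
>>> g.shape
(17, 11, 2)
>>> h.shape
(31, 7, 31)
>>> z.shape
(2, 7, 11)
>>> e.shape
(11, 7, 31)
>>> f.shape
(2, 7, 17)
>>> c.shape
(31, 7, 3)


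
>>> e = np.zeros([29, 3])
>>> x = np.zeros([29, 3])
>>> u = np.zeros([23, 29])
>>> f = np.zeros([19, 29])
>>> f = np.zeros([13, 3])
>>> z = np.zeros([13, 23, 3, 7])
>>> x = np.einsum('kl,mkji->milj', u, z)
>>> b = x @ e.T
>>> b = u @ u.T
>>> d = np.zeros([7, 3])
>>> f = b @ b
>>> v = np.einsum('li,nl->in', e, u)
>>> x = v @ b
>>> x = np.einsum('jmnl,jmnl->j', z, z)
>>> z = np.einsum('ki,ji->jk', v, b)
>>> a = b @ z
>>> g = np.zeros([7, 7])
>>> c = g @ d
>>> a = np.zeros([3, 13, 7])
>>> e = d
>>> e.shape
(7, 3)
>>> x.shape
(13,)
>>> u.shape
(23, 29)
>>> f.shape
(23, 23)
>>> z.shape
(23, 3)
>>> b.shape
(23, 23)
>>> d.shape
(7, 3)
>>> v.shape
(3, 23)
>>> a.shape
(3, 13, 7)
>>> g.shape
(7, 7)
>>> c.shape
(7, 3)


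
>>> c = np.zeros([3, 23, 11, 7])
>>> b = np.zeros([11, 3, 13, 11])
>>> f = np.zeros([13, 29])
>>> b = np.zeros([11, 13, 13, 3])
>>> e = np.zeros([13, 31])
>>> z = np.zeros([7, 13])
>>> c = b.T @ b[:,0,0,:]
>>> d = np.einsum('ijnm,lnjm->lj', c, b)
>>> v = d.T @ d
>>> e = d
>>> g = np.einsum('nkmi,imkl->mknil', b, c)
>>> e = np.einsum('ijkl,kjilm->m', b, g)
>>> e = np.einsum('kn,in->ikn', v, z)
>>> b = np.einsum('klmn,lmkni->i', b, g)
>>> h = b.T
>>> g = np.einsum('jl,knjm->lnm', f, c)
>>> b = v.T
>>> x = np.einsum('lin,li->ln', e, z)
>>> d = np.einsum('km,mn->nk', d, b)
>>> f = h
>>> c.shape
(3, 13, 13, 3)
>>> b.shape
(13, 13)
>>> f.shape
(3,)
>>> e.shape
(7, 13, 13)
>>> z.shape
(7, 13)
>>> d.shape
(13, 11)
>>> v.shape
(13, 13)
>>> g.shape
(29, 13, 3)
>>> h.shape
(3,)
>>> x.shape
(7, 13)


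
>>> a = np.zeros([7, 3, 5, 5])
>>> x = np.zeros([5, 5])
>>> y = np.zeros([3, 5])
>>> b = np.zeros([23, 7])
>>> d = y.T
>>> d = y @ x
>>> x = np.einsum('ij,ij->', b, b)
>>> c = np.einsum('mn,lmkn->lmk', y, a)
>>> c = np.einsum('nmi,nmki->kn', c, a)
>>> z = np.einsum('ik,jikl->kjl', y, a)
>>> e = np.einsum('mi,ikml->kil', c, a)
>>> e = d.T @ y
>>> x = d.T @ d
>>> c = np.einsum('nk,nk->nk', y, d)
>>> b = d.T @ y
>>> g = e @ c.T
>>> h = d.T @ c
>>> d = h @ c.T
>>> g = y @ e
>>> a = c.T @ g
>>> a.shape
(5, 5)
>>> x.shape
(5, 5)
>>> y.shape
(3, 5)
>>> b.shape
(5, 5)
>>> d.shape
(5, 3)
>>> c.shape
(3, 5)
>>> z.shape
(5, 7, 5)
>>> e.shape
(5, 5)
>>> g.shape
(3, 5)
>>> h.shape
(5, 5)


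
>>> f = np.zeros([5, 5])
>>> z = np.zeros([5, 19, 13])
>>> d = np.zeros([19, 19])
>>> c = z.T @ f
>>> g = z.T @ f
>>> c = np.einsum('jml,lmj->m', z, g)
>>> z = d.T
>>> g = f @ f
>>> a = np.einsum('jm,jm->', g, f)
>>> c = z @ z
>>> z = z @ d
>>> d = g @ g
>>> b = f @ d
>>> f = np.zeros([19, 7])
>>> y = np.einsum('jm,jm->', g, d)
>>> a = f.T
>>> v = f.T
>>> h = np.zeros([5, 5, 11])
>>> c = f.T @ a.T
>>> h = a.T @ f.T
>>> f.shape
(19, 7)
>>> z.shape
(19, 19)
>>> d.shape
(5, 5)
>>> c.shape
(7, 7)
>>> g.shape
(5, 5)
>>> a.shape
(7, 19)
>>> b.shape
(5, 5)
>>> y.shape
()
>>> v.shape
(7, 19)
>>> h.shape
(19, 19)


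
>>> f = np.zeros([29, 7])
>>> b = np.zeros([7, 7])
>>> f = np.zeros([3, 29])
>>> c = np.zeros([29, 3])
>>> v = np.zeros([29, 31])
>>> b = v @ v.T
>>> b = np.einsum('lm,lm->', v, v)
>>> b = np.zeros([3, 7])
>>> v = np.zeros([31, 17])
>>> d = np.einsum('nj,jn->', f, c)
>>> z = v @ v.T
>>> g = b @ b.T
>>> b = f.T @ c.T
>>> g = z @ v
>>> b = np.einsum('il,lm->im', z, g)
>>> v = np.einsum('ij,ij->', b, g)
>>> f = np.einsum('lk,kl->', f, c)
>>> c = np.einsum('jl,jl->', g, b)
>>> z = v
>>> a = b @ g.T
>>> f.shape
()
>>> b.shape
(31, 17)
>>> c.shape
()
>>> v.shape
()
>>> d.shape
()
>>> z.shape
()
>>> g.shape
(31, 17)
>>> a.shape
(31, 31)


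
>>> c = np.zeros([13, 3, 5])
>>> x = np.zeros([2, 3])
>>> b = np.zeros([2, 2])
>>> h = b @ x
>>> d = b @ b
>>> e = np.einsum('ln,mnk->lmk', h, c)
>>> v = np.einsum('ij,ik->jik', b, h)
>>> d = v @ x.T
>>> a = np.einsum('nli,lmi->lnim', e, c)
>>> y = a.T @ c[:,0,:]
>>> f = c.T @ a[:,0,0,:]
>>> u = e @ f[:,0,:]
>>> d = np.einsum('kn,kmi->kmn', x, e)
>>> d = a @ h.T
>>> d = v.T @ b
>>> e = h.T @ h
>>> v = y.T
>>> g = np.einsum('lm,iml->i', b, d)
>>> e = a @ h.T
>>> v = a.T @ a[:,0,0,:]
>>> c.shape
(13, 3, 5)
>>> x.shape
(2, 3)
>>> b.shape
(2, 2)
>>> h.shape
(2, 3)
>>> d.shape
(3, 2, 2)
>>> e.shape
(13, 2, 5, 2)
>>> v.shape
(3, 5, 2, 3)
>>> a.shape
(13, 2, 5, 3)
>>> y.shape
(3, 5, 2, 5)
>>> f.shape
(5, 3, 3)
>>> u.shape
(2, 13, 3)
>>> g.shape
(3,)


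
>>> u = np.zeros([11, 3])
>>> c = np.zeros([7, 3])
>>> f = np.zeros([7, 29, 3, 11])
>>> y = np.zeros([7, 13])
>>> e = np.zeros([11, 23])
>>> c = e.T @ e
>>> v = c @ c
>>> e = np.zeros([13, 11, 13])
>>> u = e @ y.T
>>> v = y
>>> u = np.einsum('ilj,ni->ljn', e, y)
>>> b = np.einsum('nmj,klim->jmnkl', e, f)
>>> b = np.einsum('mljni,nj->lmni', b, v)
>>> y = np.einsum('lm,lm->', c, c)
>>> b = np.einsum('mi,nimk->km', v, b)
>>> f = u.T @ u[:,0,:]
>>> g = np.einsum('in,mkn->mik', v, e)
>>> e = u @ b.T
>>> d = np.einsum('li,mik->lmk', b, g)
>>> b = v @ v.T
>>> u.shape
(11, 13, 7)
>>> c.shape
(23, 23)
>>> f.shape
(7, 13, 7)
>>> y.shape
()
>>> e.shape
(11, 13, 29)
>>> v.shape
(7, 13)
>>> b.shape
(7, 7)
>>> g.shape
(13, 7, 11)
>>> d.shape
(29, 13, 11)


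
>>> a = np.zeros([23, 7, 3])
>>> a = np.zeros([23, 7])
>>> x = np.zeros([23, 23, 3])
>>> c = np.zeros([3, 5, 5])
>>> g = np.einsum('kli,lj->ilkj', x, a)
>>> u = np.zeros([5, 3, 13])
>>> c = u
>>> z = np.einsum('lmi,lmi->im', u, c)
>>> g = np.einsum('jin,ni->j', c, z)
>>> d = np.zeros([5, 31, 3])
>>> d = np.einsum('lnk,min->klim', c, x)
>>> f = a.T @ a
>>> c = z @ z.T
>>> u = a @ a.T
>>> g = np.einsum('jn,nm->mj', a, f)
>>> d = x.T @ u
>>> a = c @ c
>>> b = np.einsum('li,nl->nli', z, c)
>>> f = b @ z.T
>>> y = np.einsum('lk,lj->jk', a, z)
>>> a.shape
(13, 13)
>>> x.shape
(23, 23, 3)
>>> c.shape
(13, 13)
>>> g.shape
(7, 23)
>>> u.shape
(23, 23)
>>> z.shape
(13, 3)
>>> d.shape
(3, 23, 23)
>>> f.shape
(13, 13, 13)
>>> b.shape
(13, 13, 3)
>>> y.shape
(3, 13)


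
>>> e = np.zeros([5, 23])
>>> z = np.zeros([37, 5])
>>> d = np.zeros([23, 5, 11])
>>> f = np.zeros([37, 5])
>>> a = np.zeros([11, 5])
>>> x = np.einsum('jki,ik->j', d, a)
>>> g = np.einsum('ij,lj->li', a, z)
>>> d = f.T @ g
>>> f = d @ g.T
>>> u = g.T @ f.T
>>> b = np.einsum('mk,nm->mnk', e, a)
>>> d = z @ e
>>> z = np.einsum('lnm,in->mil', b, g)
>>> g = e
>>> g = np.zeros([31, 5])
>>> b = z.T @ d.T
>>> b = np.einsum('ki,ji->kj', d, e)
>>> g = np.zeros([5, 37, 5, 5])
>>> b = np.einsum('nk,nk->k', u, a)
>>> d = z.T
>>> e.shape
(5, 23)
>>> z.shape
(23, 37, 5)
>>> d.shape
(5, 37, 23)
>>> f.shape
(5, 37)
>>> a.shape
(11, 5)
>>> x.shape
(23,)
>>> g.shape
(5, 37, 5, 5)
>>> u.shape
(11, 5)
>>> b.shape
(5,)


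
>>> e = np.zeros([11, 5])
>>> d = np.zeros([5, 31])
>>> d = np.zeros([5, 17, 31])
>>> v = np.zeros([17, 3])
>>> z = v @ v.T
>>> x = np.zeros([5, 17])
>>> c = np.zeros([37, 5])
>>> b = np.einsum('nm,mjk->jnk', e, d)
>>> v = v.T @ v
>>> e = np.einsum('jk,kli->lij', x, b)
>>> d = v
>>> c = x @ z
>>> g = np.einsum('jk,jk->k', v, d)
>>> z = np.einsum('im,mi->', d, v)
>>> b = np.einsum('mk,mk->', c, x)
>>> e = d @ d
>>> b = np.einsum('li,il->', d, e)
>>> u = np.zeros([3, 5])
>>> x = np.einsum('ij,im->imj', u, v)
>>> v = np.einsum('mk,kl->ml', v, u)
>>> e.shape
(3, 3)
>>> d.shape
(3, 3)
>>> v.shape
(3, 5)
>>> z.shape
()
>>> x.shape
(3, 3, 5)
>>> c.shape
(5, 17)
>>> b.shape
()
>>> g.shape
(3,)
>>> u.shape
(3, 5)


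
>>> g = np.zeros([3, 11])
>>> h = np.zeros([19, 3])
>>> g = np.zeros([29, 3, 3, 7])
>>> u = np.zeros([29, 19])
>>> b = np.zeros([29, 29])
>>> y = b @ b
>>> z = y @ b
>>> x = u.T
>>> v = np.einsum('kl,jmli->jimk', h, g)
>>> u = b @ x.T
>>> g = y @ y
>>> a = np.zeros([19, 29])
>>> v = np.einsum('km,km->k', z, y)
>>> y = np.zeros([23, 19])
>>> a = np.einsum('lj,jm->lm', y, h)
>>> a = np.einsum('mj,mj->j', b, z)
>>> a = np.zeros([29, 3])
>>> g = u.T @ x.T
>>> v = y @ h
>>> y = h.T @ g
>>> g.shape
(19, 19)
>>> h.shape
(19, 3)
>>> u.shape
(29, 19)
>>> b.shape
(29, 29)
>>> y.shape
(3, 19)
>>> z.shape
(29, 29)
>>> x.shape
(19, 29)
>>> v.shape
(23, 3)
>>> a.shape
(29, 3)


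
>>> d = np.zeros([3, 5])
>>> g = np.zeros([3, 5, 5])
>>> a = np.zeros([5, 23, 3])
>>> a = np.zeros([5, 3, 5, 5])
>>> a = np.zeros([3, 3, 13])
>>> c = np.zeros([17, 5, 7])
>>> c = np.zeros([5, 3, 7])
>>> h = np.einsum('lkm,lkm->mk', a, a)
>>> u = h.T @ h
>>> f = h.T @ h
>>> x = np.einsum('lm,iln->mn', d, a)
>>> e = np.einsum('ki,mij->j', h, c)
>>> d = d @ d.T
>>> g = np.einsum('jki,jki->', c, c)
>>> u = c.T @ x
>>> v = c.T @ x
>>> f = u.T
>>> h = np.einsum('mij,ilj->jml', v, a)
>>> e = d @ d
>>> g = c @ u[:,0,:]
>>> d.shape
(3, 3)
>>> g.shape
(5, 3, 13)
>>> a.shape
(3, 3, 13)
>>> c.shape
(5, 3, 7)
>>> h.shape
(13, 7, 3)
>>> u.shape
(7, 3, 13)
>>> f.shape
(13, 3, 7)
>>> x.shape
(5, 13)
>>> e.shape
(3, 3)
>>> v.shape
(7, 3, 13)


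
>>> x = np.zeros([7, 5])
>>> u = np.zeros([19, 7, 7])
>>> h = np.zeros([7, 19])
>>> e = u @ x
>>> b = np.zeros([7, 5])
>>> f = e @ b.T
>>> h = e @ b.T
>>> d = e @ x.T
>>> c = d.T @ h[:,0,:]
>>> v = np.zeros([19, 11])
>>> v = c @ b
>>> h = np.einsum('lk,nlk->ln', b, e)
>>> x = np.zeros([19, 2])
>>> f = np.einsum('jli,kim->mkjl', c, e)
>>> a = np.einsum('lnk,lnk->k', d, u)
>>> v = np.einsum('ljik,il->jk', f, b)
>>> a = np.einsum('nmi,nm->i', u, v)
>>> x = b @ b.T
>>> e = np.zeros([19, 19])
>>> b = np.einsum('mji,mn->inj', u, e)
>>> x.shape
(7, 7)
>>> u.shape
(19, 7, 7)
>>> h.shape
(7, 19)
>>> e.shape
(19, 19)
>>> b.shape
(7, 19, 7)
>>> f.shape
(5, 19, 7, 7)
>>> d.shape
(19, 7, 7)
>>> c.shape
(7, 7, 7)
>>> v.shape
(19, 7)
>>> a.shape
(7,)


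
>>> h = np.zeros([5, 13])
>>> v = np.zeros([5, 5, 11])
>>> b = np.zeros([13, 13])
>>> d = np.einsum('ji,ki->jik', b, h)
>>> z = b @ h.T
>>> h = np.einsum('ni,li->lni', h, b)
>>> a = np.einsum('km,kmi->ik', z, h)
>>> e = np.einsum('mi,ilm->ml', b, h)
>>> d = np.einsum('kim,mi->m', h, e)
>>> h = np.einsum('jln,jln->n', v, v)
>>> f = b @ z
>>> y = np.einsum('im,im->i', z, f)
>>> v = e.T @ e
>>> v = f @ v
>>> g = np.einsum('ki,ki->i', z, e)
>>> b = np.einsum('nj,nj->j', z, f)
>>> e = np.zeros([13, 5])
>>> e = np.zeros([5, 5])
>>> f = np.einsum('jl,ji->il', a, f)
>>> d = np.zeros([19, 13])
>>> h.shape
(11,)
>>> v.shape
(13, 5)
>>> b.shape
(5,)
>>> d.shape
(19, 13)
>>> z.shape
(13, 5)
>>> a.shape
(13, 13)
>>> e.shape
(5, 5)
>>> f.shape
(5, 13)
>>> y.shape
(13,)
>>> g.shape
(5,)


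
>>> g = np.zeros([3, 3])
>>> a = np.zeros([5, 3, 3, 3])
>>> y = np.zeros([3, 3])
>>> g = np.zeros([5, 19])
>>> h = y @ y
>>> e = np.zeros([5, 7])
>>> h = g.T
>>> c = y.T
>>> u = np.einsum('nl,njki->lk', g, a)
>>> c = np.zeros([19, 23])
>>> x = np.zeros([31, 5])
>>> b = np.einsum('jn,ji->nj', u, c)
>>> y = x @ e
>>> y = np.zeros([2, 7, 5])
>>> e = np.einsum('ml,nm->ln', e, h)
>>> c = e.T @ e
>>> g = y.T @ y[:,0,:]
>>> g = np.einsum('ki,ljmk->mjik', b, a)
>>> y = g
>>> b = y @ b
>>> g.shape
(3, 3, 19, 3)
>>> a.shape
(5, 3, 3, 3)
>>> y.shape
(3, 3, 19, 3)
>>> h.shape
(19, 5)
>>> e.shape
(7, 19)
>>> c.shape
(19, 19)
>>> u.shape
(19, 3)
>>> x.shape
(31, 5)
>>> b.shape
(3, 3, 19, 19)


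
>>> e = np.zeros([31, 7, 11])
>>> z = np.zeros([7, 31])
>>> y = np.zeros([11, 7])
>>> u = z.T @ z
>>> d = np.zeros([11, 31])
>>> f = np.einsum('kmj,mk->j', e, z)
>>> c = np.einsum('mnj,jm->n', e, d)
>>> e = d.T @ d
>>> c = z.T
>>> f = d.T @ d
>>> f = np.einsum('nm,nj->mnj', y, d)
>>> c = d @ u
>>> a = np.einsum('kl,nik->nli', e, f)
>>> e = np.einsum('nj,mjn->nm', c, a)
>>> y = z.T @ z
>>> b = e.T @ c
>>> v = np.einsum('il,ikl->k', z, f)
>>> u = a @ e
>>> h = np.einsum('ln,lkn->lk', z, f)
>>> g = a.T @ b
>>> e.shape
(11, 7)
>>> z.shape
(7, 31)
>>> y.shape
(31, 31)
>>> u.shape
(7, 31, 7)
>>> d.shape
(11, 31)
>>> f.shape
(7, 11, 31)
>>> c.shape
(11, 31)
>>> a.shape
(7, 31, 11)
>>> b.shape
(7, 31)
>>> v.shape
(11,)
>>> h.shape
(7, 11)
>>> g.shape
(11, 31, 31)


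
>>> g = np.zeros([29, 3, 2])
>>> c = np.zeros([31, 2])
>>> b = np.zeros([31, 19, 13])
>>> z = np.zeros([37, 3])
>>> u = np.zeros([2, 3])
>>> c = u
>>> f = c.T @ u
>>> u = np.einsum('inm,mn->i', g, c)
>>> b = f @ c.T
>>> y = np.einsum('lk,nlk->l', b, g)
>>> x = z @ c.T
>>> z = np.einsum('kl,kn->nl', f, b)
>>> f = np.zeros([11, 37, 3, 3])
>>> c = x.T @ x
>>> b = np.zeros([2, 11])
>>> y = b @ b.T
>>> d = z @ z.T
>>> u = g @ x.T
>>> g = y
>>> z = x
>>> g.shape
(2, 2)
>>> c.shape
(2, 2)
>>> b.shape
(2, 11)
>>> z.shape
(37, 2)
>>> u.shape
(29, 3, 37)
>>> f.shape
(11, 37, 3, 3)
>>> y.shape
(2, 2)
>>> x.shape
(37, 2)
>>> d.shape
(2, 2)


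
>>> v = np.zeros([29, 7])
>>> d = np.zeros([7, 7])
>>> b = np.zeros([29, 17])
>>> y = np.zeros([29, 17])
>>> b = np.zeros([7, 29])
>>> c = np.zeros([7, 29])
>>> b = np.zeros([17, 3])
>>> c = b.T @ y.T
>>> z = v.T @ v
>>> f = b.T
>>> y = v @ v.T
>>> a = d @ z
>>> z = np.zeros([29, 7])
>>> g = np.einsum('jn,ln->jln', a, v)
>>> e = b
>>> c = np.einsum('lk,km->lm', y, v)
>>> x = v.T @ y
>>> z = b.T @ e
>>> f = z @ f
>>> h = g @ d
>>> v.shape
(29, 7)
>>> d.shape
(7, 7)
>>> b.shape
(17, 3)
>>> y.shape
(29, 29)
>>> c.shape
(29, 7)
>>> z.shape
(3, 3)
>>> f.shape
(3, 17)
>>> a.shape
(7, 7)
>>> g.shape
(7, 29, 7)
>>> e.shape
(17, 3)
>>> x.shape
(7, 29)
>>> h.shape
(7, 29, 7)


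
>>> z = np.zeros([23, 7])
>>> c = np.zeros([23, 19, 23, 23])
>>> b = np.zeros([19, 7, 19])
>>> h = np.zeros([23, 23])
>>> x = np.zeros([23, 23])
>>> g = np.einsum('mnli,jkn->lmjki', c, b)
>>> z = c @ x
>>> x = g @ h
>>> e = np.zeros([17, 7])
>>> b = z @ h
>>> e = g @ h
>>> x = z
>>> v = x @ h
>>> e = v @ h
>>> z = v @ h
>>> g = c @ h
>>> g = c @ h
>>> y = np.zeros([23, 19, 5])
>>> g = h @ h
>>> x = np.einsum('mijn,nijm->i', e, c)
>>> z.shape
(23, 19, 23, 23)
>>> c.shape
(23, 19, 23, 23)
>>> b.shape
(23, 19, 23, 23)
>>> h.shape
(23, 23)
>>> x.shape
(19,)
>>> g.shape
(23, 23)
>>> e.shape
(23, 19, 23, 23)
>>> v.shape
(23, 19, 23, 23)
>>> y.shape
(23, 19, 5)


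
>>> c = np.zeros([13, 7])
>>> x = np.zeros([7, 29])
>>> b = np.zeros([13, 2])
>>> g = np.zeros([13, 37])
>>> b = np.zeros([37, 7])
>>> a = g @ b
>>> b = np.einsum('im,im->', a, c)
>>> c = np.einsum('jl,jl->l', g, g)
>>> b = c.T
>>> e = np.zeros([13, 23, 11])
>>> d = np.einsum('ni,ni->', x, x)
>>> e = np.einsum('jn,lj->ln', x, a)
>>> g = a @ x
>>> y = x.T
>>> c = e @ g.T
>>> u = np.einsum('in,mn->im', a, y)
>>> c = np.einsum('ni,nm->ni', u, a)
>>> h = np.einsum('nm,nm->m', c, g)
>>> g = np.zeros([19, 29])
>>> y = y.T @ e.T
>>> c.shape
(13, 29)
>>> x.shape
(7, 29)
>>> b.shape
(37,)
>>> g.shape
(19, 29)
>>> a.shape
(13, 7)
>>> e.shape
(13, 29)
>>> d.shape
()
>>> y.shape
(7, 13)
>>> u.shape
(13, 29)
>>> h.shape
(29,)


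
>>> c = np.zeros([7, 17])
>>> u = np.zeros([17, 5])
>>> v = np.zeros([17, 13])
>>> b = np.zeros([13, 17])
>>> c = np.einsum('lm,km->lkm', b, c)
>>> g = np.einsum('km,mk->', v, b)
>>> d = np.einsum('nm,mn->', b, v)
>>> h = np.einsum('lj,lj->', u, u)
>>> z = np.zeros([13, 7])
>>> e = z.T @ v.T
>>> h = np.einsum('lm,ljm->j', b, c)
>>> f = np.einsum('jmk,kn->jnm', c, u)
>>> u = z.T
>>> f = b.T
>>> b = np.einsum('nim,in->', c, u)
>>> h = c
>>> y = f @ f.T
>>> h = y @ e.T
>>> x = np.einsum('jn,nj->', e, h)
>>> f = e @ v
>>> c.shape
(13, 7, 17)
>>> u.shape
(7, 13)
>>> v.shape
(17, 13)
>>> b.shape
()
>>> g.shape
()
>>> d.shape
()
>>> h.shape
(17, 7)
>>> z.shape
(13, 7)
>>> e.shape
(7, 17)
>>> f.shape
(7, 13)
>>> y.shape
(17, 17)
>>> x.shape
()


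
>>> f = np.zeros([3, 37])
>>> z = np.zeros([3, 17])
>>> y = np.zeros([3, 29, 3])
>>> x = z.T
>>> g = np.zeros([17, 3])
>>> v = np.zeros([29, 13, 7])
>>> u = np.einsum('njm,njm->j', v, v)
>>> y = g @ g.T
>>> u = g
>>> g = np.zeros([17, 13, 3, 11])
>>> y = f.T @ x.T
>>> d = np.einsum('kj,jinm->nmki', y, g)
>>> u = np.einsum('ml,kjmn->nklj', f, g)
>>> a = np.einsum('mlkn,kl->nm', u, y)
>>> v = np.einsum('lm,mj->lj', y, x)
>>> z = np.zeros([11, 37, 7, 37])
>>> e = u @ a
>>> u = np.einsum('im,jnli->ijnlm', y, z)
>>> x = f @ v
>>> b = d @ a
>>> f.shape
(3, 37)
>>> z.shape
(11, 37, 7, 37)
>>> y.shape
(37, 17)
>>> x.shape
(3, 3)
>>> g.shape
(17, 13, 3, 11)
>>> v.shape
(37, 3)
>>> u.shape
(37, 11, 37, 7, 17)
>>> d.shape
(3, 11, 37, 13)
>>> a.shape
(13, 11)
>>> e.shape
(11, 17, 37, 11)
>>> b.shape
(3, 11, 37, 11)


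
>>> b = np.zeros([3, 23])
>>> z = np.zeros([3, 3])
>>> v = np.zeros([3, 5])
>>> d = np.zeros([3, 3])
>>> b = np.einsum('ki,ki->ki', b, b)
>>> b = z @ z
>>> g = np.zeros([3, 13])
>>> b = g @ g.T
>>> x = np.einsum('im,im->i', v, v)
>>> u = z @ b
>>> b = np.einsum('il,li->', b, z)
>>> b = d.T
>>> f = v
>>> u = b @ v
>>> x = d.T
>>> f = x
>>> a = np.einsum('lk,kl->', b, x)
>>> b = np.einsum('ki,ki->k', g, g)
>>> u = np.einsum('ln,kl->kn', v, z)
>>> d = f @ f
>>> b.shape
(3,)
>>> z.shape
(3, 3)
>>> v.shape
(3, 5)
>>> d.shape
(3, 3)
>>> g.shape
(3, 13)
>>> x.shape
(3, 3)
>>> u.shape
(3, 5)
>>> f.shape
(3, 3)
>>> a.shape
()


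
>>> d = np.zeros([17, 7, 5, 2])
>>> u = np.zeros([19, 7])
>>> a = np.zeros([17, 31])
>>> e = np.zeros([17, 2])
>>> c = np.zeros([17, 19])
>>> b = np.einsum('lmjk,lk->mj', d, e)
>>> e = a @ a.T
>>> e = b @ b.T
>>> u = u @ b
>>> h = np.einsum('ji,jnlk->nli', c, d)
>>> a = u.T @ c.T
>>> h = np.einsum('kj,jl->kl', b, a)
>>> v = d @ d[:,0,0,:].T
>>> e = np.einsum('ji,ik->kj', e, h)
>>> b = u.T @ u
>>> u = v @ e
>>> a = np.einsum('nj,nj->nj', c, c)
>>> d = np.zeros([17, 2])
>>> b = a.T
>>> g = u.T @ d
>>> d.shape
(17, 2)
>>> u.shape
(17, 7, 5, 7)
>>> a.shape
(17, 19)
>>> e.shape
(17, 7)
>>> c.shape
(17, 19)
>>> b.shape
(19, 17)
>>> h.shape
(7, 17)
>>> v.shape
(17, 7, 5, 17)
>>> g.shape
(7, 5, 7, 2)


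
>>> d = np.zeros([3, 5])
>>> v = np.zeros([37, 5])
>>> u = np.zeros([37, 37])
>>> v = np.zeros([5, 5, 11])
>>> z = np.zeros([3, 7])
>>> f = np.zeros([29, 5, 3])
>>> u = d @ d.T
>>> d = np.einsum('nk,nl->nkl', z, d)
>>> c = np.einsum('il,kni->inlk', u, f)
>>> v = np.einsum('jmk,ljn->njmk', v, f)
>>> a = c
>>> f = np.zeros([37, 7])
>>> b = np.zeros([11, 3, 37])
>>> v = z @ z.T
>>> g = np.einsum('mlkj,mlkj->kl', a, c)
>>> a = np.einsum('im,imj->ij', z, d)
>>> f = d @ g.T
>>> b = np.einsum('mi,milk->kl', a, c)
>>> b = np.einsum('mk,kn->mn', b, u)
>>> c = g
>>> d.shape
(3, 7, 5)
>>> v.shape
(3, 3)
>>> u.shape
(3, 3)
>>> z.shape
(3, 7)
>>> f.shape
(3, 7, 3)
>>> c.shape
(3, 5)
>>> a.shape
(3, 5)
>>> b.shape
(29, 3)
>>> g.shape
(3, 5)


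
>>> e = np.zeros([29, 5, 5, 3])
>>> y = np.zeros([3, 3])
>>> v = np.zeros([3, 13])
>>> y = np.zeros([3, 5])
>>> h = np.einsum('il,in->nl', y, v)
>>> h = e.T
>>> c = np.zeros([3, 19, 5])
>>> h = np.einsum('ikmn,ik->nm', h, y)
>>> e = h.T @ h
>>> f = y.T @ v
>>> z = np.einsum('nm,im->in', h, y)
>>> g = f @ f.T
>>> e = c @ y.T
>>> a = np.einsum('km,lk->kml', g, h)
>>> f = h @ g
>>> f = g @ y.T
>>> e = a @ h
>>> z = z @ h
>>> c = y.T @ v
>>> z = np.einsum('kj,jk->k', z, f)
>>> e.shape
(5, 5, 5)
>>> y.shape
(3, 5)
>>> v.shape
(3, 13)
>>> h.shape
(29, 5)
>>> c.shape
(5, 13)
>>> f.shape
(5, 3)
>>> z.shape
(3,)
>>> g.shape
(5, 5)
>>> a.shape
(5, 5, 29)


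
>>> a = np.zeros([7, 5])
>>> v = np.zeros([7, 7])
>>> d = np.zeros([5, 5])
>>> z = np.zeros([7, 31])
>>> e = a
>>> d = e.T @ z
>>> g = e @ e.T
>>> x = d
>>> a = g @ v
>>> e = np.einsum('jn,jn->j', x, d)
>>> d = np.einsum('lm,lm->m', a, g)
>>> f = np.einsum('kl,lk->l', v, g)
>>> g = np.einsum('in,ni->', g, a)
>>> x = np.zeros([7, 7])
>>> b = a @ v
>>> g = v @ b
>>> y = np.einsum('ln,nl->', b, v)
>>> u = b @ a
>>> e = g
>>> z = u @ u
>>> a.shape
(7, 7)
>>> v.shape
(7, 7)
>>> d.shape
(7,)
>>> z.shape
(7, 7)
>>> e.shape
(7, 7)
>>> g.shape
(7, 7)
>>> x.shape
(7, 7)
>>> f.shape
(7,)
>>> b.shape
(7, 7)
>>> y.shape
()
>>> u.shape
(7, 7)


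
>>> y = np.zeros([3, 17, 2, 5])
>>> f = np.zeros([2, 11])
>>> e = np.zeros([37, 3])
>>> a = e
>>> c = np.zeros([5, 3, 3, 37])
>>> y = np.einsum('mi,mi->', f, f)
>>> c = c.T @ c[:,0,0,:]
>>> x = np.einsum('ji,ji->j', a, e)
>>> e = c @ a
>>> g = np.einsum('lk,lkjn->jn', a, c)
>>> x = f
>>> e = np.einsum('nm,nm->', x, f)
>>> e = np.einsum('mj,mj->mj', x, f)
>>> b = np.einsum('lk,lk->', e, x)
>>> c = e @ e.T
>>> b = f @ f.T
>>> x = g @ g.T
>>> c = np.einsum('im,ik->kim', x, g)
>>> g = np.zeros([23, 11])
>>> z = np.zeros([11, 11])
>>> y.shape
()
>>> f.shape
(2, 11)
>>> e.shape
(2, 11)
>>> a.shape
(37, 3)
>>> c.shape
(37, 3, 3)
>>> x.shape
(3, 3)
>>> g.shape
(23, 11)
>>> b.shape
(2, 2)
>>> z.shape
(11, 11)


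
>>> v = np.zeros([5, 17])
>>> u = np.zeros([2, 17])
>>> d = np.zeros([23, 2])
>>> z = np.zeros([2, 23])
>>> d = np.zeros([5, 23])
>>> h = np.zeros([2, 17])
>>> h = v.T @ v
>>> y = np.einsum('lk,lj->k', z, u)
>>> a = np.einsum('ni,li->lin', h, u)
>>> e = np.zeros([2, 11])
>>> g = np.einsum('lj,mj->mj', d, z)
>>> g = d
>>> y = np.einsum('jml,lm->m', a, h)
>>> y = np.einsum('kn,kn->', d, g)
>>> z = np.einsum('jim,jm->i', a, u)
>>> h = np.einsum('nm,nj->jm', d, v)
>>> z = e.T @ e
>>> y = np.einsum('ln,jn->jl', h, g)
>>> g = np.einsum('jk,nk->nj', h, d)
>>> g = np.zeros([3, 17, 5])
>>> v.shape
(5, 17)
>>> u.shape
(2, 17)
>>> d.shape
(5, 23)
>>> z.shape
(11, 11)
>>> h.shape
(17, 23)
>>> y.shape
(5, 17)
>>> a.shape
(2, 17, 17)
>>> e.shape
(2, 11)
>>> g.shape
(3, 17, 5)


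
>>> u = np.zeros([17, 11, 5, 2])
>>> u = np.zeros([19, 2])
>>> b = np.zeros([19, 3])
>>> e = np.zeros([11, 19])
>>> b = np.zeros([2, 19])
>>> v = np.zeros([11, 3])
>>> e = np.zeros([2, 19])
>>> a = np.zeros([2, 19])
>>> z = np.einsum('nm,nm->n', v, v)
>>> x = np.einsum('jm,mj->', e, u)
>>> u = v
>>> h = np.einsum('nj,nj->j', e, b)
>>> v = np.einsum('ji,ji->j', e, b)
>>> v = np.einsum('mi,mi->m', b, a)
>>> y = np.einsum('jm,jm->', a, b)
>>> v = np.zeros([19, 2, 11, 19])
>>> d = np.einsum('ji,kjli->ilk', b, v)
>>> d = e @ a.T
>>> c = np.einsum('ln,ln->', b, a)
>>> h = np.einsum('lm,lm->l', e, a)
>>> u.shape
(11, 3)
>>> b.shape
(2, 19)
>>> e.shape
(2, 19)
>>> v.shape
(19, 2, 11, 19)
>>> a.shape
(2, 19)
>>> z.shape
(11,)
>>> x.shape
()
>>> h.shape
(2,)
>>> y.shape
()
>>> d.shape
(2, 2)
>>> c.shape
()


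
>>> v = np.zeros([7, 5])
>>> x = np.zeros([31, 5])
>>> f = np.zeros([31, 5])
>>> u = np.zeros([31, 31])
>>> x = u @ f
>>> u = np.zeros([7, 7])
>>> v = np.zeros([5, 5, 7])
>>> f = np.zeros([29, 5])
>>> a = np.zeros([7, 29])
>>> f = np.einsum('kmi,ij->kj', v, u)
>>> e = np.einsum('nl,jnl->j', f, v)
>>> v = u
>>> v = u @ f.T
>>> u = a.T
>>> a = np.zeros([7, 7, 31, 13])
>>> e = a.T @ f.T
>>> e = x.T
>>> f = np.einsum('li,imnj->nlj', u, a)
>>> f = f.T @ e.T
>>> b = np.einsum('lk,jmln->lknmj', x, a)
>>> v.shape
(7, 5)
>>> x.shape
(31, 5)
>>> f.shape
(13, 29, 5)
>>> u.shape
(29, 7)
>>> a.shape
(7, 7, 31, 13)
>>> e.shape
(5, 31)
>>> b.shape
(31, 5, 13, 7, 7)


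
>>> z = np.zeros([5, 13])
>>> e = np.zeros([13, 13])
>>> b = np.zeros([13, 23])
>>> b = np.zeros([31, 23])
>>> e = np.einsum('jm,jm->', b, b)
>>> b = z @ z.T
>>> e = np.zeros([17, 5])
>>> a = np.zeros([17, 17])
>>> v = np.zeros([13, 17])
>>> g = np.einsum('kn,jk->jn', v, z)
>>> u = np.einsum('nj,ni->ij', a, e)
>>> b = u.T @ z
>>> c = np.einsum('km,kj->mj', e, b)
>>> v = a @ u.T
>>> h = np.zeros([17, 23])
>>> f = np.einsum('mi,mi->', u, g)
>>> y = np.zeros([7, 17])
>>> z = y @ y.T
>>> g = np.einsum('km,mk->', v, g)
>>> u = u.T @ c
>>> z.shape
(7, 7)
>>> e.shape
(17, 5)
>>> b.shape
(17, 13)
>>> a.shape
(17, 17)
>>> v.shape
(17, 5)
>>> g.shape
()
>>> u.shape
(17, 13)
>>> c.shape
(5, 13)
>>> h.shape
(17, 23)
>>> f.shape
()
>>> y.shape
(7, 17)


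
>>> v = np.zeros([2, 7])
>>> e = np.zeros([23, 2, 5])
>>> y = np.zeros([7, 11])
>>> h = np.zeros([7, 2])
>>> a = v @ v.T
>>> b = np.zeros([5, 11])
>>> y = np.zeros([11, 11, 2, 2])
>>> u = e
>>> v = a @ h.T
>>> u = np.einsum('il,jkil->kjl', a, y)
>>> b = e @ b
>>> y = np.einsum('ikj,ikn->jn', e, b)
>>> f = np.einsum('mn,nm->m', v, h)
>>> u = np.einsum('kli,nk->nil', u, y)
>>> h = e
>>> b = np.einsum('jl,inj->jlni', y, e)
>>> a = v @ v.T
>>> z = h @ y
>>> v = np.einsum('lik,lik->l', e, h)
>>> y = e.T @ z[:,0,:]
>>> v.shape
(23,)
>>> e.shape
(23, 2, 5)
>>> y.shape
(5, 2, 11)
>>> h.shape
(23, 2, 5)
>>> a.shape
(2, 2)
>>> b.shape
(5, 11, 2, 23)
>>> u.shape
(5, 2, 11)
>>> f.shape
(2,)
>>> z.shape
(23, 2, 11)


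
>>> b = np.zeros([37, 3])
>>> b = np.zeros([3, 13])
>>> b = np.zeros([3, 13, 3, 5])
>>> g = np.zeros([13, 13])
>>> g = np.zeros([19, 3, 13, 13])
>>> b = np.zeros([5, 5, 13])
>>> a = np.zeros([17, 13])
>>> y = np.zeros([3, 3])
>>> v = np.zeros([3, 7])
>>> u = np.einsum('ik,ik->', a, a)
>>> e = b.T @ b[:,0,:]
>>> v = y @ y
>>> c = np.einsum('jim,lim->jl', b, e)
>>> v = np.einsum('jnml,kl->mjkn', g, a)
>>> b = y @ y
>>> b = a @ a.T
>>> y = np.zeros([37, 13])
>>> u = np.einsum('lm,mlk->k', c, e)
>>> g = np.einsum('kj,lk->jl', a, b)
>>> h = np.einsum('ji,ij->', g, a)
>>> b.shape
(17, 17)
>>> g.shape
(13, 17)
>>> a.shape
(17, 13)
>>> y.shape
(37, 13)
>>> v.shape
(13, 19, 17, 3)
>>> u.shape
(13,)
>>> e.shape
(13, 5, 13)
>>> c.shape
(5, 13)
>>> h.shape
()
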